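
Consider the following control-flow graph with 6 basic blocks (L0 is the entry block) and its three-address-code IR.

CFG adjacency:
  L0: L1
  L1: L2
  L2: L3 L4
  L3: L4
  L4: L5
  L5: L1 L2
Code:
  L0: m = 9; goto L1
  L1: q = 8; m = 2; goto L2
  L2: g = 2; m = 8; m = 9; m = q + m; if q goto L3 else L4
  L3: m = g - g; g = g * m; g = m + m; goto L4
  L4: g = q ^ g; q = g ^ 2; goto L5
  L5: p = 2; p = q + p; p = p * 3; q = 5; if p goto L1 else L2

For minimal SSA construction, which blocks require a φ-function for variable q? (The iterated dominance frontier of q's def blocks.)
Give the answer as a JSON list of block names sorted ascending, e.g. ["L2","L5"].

idom tree: L1←L0 L2←L1 L3←L2 L4←L2 L5←L4
Dom at joins:
  L1: preds {L0,L5}: {L0} ∩ {L0,L1,L2,L4,L5} = {L0}; idom=L0
  L2: preds {L1,L5}: {L0,L1} ∩ {L0,L1,L2,L4,L5} = {L0,L1}; idom=L1
  L4: preds {L2,L3}: {L0,L1,L2} ∩ {L0,L1,L2,L3} = {L0,L1,L2}; idom=L2

DF derivation:
  join L1 pred L0: · stop@L0
  join L1 pred L5: L5→L4→L2→L1 stop@L0
  join L2 pred L1: · stop@L1
  join L2 pred L5: L5→L4→L2 stop@L1
  join L4 pred L2: · stop@L2
  join L4 pred L3: L3 stop@L2
  DF(L0)=∅
  DF(L1)={L1}
  DF(L2)={L1,L2}
  DF(L3)={L4}
  DF(L4)={L1,L2}
  DF(L5)={L1,L2}

φ for q: defs {L1,L4,L5}
  DF⁺ = {L1,L2}

Answer: ["L1", "L2"]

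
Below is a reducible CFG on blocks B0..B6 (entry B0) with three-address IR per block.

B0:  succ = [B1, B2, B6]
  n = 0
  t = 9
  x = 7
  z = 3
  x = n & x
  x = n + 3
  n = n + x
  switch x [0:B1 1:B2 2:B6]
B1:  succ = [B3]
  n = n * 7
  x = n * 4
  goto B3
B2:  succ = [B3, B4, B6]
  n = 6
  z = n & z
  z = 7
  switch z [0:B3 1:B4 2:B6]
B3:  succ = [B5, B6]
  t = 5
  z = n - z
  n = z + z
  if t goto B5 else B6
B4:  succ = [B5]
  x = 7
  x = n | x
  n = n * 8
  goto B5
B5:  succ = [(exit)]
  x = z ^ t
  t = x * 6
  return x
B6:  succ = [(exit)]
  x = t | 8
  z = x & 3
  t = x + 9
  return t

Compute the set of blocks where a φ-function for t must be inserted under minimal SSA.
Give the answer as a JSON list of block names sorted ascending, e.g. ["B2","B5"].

Answer: ["B5", "B6"]

Working:
idom tree: B1←B0 B2←B0 B3←B0 B4←B2 B5←B0 B6←B0
Dom at joins:
  B3: preds {B1,B2}: {B0,B1} ∩ {B0,B2} = {B0}; idom=B0
  B5: preds {B3,B4}: {B0,B3} ∩ {B0,B2,B4} = {B0}; idom=B0
  B6: preds {B0,B2,B3}: {B0} ∩ {B0,B2} ∩ {B0,B3} = {B0}; idom=B0

Frontier:
  join B3 pred B1: B1 stop@B0
  join B3 pred B2: B2 stop@B0
  join B5 pred B3: B3 stop@B0
  join B5 pred B4: B4→B2 stop@B0
  join B6 pred B0: · stop@B0
  join B6 pred B2: B2 stop@B0
  join B6 pred B3: B3 stop@B0
  B0 → ∅
  B1 → {B3}
  B2 → {B3,B5,B6}
  B3 → {B5,B6}
  B4 → {B5}
  B5 → ∅
  B6 → ∅

φ for t: defs {B0,B3,B5,B6}
  DF⁺ = {B5,B6}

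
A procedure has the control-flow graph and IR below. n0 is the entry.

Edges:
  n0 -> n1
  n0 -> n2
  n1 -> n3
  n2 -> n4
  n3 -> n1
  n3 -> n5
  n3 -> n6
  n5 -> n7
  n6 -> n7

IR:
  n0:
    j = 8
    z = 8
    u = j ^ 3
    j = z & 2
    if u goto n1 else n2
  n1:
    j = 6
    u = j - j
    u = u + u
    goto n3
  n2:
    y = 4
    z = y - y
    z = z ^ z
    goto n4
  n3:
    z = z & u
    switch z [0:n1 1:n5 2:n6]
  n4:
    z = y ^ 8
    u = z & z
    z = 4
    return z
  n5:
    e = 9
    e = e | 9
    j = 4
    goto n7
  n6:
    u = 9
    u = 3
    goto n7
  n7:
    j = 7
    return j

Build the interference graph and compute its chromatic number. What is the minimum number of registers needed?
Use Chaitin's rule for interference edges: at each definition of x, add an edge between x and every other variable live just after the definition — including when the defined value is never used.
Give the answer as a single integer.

Answer: 3

Working:
Block summaries:
  n0: def={j,u,z} ue=∅
  n1: def={j,u} ue=∅
  n2: def={y,z} ue=∅
  n3: def={z} ue={u,z}
  n4: def={u,z} ue={y}
  n5: def={e,j} ue=∅
  n6: def={u} ue=∅
  n7: def={j} ue=∅

Live sets:
  n0 li=∅ lo={z}
  n1 li={z} lo={u,z}
  n2 li=∅ lo={y}
  n3 li={u,z} lo={z}
  n4 li={y} lo=∅
  n5 li=∅ lo=∅
  n6 li=∅ lo=∅
  n7 li=∅ lo=∅

Conflict graph:
  e: ∅
  j: {u,z}
  u: {j,z}
  y: {z}
  z: {j,u,y}

Registers:
  {j,u,z} pairwise interfere (3-clique) ⇒ χ ≥ 3
  3-colouring: c0={e,z}  c1={j,y}  c2={u}
  χ = 3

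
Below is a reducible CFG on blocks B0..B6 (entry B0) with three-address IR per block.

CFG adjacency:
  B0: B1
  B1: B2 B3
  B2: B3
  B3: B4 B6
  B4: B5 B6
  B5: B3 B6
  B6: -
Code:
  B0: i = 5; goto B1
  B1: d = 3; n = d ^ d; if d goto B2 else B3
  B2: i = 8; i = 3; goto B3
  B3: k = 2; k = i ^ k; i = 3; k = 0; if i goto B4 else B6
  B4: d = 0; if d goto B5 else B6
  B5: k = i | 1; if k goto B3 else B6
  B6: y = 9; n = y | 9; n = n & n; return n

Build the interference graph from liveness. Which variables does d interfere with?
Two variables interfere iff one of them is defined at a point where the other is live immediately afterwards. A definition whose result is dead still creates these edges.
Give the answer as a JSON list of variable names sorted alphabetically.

def/use:
  B0: {i} / ∅
  B1: {d,n} / ∅
  B2: {i} / ∅
  B3: {i,k} / {i}
  B4: {d} / ∅
  B5: {k} / {i}
  B6: {n,y} / ∅

Liveness:
  live B0: ∅→{i}
  live B1: {i}→{i}
  live B2: ∅→{i}
  live B3: {i}→{i}
  live B4: {i}→{i}
  live B5: {i}→{i}
  live B6: ∅→∅

Conflict graph:
  d: {i,n}
  i: {d,k,n}
  k: {i}
  n: {d,i}
  y: ∅

N(d) = ["i", "n"]

Answer: ["i", "n"]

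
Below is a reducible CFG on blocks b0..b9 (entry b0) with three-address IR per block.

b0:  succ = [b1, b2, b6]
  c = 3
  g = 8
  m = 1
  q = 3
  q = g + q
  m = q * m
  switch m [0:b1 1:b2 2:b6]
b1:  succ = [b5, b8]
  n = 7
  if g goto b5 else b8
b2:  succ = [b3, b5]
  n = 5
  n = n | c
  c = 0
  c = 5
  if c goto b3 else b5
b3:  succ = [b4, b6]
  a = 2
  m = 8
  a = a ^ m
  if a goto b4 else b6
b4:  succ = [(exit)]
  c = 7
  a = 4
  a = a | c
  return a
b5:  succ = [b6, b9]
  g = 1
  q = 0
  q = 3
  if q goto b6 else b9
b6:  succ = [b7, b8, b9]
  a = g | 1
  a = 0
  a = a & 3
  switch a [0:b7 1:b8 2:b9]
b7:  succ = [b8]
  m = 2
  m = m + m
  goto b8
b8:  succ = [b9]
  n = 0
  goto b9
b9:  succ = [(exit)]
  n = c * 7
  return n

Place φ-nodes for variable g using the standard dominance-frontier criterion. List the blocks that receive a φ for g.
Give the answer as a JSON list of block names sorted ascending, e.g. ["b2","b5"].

idom tree: b1←b0 b2←b0 b3←b2 b4←b3 b5←b0 b6←b0 b7←b6 b8←b0 b9←b0
Join-block Dom:
  b5: preds {b1,b2}: {b0,b1} ∩ {b0,b2} = {b0}; idom=b0
  b6: preds {b0,b3,b5}: {b0} ∩ {b0,b2,b3} ∩ {b0,b5} = {b0}; idom=b0
  b8: preds {b1,b6,b7}: {b0,b1} ∩ {b0,b6} ∩ {b0,b6,b7} = {b0}; idom=b0
  b9: preds {b5,b6,b8}: {b0,b5} ∩ {b0,b6} ∩ {b0,b8} = {b0}; idom=b0

DF walk-up:
  join b5 pred b1: b1 stop@b0
  join b5 pred b2: b2 stop@b0
  join b6 pred b0: · stop@b0
  join b6 pred b3: b3→b2 stop@b0
  join b6 pred b5: b5 stop@b0
  join b8 pred b1: b1 stop@b0
  join b8 pred b6: b6 stop@b0
  join b8 pred b7: b7→b6 stop@b0
  join b9 pred b5: b5 stop@b0
  join b9 pred b6: b6 stop@b0
  join b9 pred b8: b8 stop@b0
  b0: DF=∅
  b1: DF={b5,b8}
  b2: DF={b5,b6}
  b3: DF={b6}
  b4: DF=∅
  b5: DF={b6,b9}
  b6: DF={b8,b9}
  b7: DF={b8}
  b8: DF={b9}
  b9: DF=∅

φ for g: defs {b0,b5}
  DF⁺ = {b6,b8,b9}

Answer: ["b6", "b8", "b9"]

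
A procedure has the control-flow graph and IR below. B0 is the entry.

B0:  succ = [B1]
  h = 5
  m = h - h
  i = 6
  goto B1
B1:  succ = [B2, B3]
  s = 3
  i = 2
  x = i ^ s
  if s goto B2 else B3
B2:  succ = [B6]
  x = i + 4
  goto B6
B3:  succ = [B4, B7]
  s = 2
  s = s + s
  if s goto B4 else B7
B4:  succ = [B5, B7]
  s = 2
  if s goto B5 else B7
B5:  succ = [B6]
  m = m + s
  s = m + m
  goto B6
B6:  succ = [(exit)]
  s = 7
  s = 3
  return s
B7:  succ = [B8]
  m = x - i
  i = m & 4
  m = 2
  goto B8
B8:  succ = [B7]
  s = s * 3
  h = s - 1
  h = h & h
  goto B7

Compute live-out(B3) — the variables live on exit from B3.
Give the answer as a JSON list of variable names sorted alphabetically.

Per-block:
  B0: def={h,i,m} ue=∅
  B1: def={i,s,x} ue=∅
  B2: def={x} ue={i}
  B3: def={s} ue=∅
  B4: def={s} ue=∅
  B5: def={m,s} ue={m,s}
  B6: def={s} ue=∅
  B7: def={i,m} ue={i,x}
  B8: def={h,s} ue={s}

Backward fixpoint:
  live B0: ∅→{m}
  live B1: {m}→{i,m,x}
  live B2: {i}→∅
  live B3: {i,m,x}→{i,m,s,x}
  live B4: {i,m,x}→{i,m,s,x}
  live B5: {m,s}→∅
  live B6: ∅→∅
  live B7: {i,s,x}→{i,s,x}
  live B8: {i,s,x}→{i,s,x}

live-out(B3) = ["i", "m", "s", "x"]

Answer: ["i", "m", "s", "x"]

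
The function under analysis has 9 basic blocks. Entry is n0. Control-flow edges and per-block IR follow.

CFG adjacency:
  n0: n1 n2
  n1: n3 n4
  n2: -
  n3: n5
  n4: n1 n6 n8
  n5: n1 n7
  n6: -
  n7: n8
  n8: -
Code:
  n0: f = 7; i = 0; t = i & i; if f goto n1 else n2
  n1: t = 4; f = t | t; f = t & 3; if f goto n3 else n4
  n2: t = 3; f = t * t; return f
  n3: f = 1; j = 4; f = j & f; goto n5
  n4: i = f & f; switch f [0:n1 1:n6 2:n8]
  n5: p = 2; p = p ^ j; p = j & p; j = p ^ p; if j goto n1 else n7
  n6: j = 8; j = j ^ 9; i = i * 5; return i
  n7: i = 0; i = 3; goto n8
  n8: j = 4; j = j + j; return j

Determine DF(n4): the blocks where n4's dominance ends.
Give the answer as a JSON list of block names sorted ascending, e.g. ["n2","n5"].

Answer: ["n1", "n8"]

Derivation:
idom tree: n1←n0 n2←n0 n3←n1 n4←n1 n5←n3 n6←n4 n7←n5 n8←n1
Dom at joins:
  n1: preds {n0,n4,n5}: {n0} ∩ {n0,n1,n4} ∩ {n0,n1,n3,n5} = {n0}; idom=n0
  n8: preds {n4,n7}: {n0,n1,n4} ∩ {n0,n1,n3,n5,n7} = {n0,n1}; idom=n1

DF walk-up:
  n1←n0: walk · to n0
  n1←n4: walk n4→n1 to n0
  n1←n5: walk n5→n3→n1 to n0
  n8←n4: walk n4 to n1
  n8←n7: walk n7→n5→n3 to n1
  n0 → ∅
  n1 → {n1}
  n2 → ∅
  n3 → {n1,n8}
  n4 → {n1,n8}
  n5 → {n1,n8}
  n6 → ∅
  n7 → {n8}
  n8 → ∅

DF(n4) = ["n1", "n8"]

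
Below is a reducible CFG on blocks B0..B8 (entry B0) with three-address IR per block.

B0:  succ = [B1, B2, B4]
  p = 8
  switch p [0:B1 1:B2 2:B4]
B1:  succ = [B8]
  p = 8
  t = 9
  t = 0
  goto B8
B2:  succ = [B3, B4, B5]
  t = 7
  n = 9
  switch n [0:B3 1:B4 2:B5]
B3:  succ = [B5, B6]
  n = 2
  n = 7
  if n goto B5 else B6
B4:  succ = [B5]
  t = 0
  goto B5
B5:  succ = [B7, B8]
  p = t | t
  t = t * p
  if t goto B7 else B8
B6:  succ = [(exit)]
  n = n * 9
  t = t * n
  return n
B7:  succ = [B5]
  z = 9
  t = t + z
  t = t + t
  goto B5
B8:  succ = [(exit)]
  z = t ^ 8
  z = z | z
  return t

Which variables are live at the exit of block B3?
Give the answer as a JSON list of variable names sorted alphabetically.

Block summaries:
  B0: {p} / ∅
  B1: {p,t} / ∅
  B2: {n,t} / ∅
  B3: {n} / ∅
  B4: {t} / ∅
  B5: {p,t} / {t}
  B6: {n,t} / {n,t}
  B7: {t,z} / {t}
  B8: {z} / {t}

Live sets:
  B0: in=∅ out=∅
  B1: in=∅ out={t}
  B2: in=∅ out={t}
  B3: in={t} out={n,t}
  B4: in=∅ out={t}
  B5: in={t} out={t}
  B6: in={n,t} out=∅
  B7: in={t} out={t}
  B8: in={t} out=∅

live-out(B3) = ["n", "t"]

Answer: ["n", "t"]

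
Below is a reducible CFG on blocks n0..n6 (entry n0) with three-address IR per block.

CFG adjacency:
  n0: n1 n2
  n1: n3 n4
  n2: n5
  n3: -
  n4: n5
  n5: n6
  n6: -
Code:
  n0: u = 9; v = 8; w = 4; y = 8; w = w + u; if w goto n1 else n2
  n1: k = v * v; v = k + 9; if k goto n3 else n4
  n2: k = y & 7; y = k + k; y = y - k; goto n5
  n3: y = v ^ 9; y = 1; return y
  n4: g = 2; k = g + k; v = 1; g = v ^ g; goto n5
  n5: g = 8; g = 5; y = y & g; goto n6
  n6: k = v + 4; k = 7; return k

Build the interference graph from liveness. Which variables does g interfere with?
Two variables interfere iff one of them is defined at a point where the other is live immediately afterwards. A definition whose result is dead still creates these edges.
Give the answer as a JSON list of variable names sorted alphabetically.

Answer: ["k", "v", "y"]

Working:
Block summaries:
  n0: {u,v,w,y} / ∅
  n1: {k,v} / {v}
  n2: {k,y} / {y}
  n3: {y} / {v}
  n4: {g,k,v} / {k}
  n5: {g,y} / {y}
  n6: {k} / {v}

Live sets:
  n0 li=∅ lo={v,y}
  n1 li={v,y} lo={k,v,y}
  n2 li={v,y} lo={v,y}
  n3 li={v} lo=∅
  n4 li={k,y} lo={v,y}
  n5 li={v,y} lo={v}
  n6 li={v} lo=∅

Interference:
  g↔{k,v,y}
  k↔{g,v,y}
  u↔{v,w,y}
  v↔{g,k,u,w,y}
  w↔{u,v,y}
  y↔{g,k,u,v,w}

N(g) = ["k", "v", "y"]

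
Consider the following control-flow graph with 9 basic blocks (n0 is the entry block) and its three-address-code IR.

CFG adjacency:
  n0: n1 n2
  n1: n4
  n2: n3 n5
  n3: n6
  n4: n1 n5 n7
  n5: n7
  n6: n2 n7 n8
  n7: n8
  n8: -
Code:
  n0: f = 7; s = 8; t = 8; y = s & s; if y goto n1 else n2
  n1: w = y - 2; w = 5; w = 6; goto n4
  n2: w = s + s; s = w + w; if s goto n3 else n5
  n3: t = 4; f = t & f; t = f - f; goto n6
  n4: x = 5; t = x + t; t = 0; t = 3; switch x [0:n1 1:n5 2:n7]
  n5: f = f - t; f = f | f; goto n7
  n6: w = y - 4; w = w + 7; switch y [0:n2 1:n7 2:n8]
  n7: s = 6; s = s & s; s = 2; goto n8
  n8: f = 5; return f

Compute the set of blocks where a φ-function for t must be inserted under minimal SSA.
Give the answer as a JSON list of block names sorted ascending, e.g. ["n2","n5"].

Answer: ["n1", "n2", "n5", "n7", "n8"]

Analysis:
idom tree: n1←n0 n2←n0 n3←n2 n4←n1 n5←n0 n6←n3 n7←n0 n8←n0
Join-block Dom:
  n1: preds {n0,n4}: {n0} ∩ {n0,n1,n4} = {n0}; idom=n0
  n2: preds {n0,n6}: {n0} ∩ {n0,n2,n3,n6} = {n0}; idom=n0
  n5: preds {n2,n4}: {n0,n2} ∩ {n0,n1,n4} = {n0}; idom=n0
  n7: preds {n4,n5,n6}: {n0,n1,n4} ∩ {n0,n5} ∩ {n0,n2,n3,n6} = {n0}; idom=n0
  n8: preds {n6,n7}: {n0,n2,n3,n6} ∩ {n0,n7} = {n0}; idom=n0

Frontier:
  join n1 pred n0: · stop@n0
  join n1 pred n4: n4→n1 stop@n0
  join n2 pred n0: · stop@n0
  join n2 pred n6: n6→n3→n2 stop@n0
  join n5 pred n2: n2 stop@n0
  join n5 pred n4: n4→n1 stop@n0
  join n7 pred n4: n4→n1 stop@n0
  join n7 pred n5: n5 stop@n0
  join n7 pred n6: n6→n3→n2 stop@n0
  join n8 pred n6: n6→n3→n2 stop@n0
  join n8 pred n7: n7 stop@n0
  n0: DF=∅
  n1: DF={n1,n5,n7}
  n2: DF={n2,n5,n7,n8}
  n3: DF={n2,n7,n8}
  n4: DF={n1,n5,n7}
  n5: DF={n7}
  n6: DF={n2,n7,n8}
  n7: DF={n8}
  n8: DF=∅

φ for t: defs {n0,n3,n4}
  DF⁺ = {n1,n2,n5,n7,n8}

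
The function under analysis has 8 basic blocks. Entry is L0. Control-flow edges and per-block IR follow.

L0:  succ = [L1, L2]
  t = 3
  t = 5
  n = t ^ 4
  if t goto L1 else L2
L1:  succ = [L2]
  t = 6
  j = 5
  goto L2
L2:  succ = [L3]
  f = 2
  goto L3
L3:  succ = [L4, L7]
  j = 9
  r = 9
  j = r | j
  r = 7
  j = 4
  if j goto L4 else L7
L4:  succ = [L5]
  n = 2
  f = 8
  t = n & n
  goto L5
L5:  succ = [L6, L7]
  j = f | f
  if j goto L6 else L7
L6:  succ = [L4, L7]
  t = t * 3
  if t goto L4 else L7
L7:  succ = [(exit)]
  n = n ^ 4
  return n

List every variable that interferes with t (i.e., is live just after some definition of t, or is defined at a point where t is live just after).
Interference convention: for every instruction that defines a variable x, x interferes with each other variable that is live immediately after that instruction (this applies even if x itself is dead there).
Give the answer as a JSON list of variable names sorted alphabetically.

Answer: ["f", "j", "n"]

Derivation:
Per-block:
  L0 def {n,t} use ∅
  L1 def {j,t} use ∅
  L2 def {f} use ∅
  L3 def {j,r} use ∅
  L4 def {f,n,t} use ∅
  L5 def {j} use {f}
  L6 def {t} use {t}
  L7 def {n} use {n}

Live sets:
  live L0: ∅→{n}
  live L1: {n}→{n}
  live L2: {n}→{n}
  live L3: {n}→{n}
  live L4: ∅→{f,n,t}
  live L5: {f,n,t}→{n,t}
  live L6: {n,t}→{n}
  live L7: {n}→∅

Conflict graph:
  f: {n,t}
  j: {n,r,t}
  n: {f,j,r,t}
  r: {j,n}
  t: {f,j,n}

N(t) = ["f", "j", "n"]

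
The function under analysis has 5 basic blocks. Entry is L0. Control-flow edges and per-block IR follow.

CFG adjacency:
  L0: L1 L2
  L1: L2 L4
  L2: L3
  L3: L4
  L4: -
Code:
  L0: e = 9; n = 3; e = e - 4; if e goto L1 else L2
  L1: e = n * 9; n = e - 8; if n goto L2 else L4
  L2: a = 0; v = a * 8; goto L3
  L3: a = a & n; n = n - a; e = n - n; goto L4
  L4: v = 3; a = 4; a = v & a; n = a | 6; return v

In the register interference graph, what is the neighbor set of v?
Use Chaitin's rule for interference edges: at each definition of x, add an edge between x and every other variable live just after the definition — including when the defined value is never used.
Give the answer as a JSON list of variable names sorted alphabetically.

def/use:
  L0: {e,n} / ∅
  L1: {e,n} / {n}
  L2: {a,v} / ∅
  L3: {a,e,n} / {a,n}
  L4: {a,n,v} / ∅

Liveness:
  live L0: ∅→{n}
  live L1: {n}→{n}
  live L2: {n}→{a,n}
  live L3: {a,n}→∅
  live L4: ∅→∅

Conflict graph:
  a: {n,v}
  e: {n}
  n: {a,e,v}
  v: {a,n}

N(v) = ["a", "n"]

Answer: ["a", "n"]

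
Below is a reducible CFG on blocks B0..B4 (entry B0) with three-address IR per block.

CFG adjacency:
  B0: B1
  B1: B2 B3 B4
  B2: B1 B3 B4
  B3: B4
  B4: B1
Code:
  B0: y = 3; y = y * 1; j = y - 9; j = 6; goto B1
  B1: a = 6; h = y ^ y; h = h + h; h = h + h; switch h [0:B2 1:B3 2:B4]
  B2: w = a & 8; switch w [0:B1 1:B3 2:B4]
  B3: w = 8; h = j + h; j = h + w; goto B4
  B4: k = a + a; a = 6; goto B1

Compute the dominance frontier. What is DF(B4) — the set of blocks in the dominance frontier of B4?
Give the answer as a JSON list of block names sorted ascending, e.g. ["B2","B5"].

Answer: ["B1"]

Derivation:
idom tree: B1←B0 B2←B1 B3←B1 B4←B1
Dom at joins:
  B1: preds {B0,B2,B4}: {B0} ∩ {B0,B1,B2} ∩ {B0,B1,B4} = {B0}; idom=B0
  B3: preds {B1,B2}: {B0,B1} ∩ {B0,B1,B2} = {B0,B1}; idom=B1
  B4: preds {B1,B2,B3}: {B0,B1} ∩ {B0,B1,B2} ∩ {B0,B1,B3} = {B0,B1}; idom=B1

DF walk-up:
  join B1 pred B0: · stop@B0
  join B1 pred B2: B2→B1 stop@B0
  join B1 pred B4: B4→B1 stop@B0
  join B3 pred B1: · stop@B1
  join B3 pred B2: B2 stop@B1
  join B4 pred B1: · stop@B1
  join B4 pred B2: B2 stop@B1
  join B4 pred B3: B3 stop@B1
  B0 → ∅
  B1 → {B1}
  B2 → {B1,B3,B4}
  B3 → {B4}
  B4 → {B1}

DF(B4) = ["B1"]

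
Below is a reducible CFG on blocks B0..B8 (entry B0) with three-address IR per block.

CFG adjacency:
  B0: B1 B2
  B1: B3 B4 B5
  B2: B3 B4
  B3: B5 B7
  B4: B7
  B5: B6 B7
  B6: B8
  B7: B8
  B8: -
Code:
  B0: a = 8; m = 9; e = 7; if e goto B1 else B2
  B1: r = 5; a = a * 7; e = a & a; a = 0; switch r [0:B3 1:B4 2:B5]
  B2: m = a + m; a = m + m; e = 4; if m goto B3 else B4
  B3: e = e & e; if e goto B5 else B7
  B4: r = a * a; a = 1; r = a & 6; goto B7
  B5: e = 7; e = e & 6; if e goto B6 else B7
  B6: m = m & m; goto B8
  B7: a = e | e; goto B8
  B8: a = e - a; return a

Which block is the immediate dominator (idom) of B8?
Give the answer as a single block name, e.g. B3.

Answer: B0

Working:
idom tree: B1←B0 B2←B0 B3←B0 B4←B0 B5←B0 B6←B5 B7←B0 B8←B0
Dom∩ at merges:
  B3: preds {B1,B2}: {B0,B1} ∩ {B0,B2} = {B0}; idom=B0
  B4: preds {B1,B2}: {B0,B1} ∩ {B0,B2} = {B0}; idom=B0
  B5: preds {B1,B3}: {B0,B1} ∩ {B0,B3} = {B0}; idom=B0
  B7: preds {B3,B4,B5}: {B0,B3} ∩ {B0,B4} ∩ {B0,B5} = {B0}; idom=B0
  B8: preds {B6,B7}: {B0,B5,B6} ∩ {B0,B7} = {B0}; idom=B0

idom(B8) = B0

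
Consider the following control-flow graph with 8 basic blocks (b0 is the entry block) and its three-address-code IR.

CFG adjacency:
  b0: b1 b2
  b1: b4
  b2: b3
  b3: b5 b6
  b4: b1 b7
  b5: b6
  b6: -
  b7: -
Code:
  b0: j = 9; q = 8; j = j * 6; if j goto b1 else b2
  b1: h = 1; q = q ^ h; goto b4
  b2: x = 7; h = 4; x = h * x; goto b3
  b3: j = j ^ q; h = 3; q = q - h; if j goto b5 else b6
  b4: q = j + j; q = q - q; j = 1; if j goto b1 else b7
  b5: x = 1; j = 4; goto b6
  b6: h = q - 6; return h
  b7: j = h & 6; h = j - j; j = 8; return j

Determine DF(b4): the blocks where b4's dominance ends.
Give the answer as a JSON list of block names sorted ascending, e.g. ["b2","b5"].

idom tree: b1←b0 b2←b0 b3←b2 b4←b1 b5←b3 b6←b3 b7←b4
Dom∩ at merges:
  b1: preds {b0,b4}: {b0} ∩ {b0,b1,b4} = {b0}; idom=b0
  b6: preds {b3,b5}: {b0,b2,b3} ∩ {b0,b2,b3,b5} = {b0,b2,b3}; idom=b3

DF walk-up:
  join b1 pred b0: · stop@b0
  join b1 pred b4: b4→b1 stop@b0
  join b6 pred b3: · stop@b3
  join b6 pred b5: b5 stop@b3
  b0 → ∅
  b1 → {b1}
  b2 → ∅
  b3 → ∅
  b4 → {b1}
  b5 → {b6}
  b6 → ∅
  b7 → ∅

DF(b4) = ["b1"]

Answer: ["b1"]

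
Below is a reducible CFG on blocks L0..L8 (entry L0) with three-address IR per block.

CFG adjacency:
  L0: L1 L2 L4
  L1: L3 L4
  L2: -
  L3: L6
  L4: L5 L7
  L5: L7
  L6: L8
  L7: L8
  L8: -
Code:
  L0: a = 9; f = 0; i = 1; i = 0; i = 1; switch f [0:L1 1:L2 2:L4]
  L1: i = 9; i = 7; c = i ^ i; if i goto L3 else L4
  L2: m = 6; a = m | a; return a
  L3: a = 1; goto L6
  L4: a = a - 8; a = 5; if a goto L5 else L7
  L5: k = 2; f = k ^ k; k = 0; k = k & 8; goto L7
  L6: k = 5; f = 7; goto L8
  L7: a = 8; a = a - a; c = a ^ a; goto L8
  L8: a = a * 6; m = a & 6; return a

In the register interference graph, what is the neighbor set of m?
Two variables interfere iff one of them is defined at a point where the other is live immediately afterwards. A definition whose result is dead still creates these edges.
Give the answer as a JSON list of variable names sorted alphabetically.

Answer: ["a"]

Working:
Block summaries:
  L0 def {a,f,i} use ∅
  L1 def {c,i} use ∅
  L2 def {a,m} use {a}
  L3 def {a} use ∅
  L4 def {a} use {a}
  L5 def {f,k} use ∅
  L6 def {f,k} use ∅
  L7 def {a,c} use ∅
  L8 def {a,m} use {a}

Liveness:
  live L0: ∅→{a}
  live L1: {a}→{a}
  live L2: {a}→∅
  live L3: ∅→{a}
  live L4: {a}→∅
  live L5: ∅→∅
  live L6: {a}→{a}
  live L7: ∅→{a}
  live L8: {a}→∅

Conflict graph:
  a↔{c,f,i,k,m}
  c↔{a,i}
  f↔{a,i}
  i↔{a,c,f}
  k↔{a}
  m↔{a}

N(m) = ["a"]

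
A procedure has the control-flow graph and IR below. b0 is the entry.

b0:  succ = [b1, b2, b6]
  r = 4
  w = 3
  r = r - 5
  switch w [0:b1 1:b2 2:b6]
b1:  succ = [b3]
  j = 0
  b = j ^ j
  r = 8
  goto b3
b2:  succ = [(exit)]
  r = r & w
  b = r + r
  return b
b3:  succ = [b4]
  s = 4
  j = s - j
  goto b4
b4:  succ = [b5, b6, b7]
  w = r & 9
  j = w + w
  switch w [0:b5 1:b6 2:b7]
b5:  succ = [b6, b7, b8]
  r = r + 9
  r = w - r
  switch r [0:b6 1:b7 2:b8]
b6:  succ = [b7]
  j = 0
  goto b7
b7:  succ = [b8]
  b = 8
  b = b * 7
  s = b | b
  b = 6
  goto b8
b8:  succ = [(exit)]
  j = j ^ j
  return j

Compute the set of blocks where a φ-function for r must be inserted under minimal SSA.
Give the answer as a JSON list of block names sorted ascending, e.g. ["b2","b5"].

Answer: ["b6", "b7", "b8"]

Analysis:
idom tree: b1←b0 b2←b0 b3←b1 b4←b3 b5←b4 b6←b0 b7←b0 b8←b0
Dom at joins:
  b6: preds {b0,b4,b5}: {b0} ∩ {b0,b1,b3,b4} ∩ {b0,b1,b3,b4,b5} = {b0}; idom=b0
  b7: preds {b4,b5,b6}: {b0,b1,b3,b4} ∩ {b0,b1,b3,b4,b5} ∩ {b0,b6} = {b0}; idom=b0
  b8: preds {b5,b7}: {b0,b1,b3,b4,b5} ∩ {b0,b7} = {b0}; idom=b0

DF derivation:
  b6←b0: walk · to b0
  b6←b4: walk b4→b3→b1 to b0
  b6←b5: walk b5→b4→b3→b1 to b0
  b7←b4: walk b4→b3→b1 to b0
  b7←b5: walk b5→b4→b3→b1 to b0
  b7←b6: walk b6 to b0
  b8←b5: walk b5→b4→b3→b1 to b0
  b8←b7: walk b7 to b0
  b0 → ∅
  b1 → {b6,b7,b8}
  b2 → ∅
  b3 → {b6,b7,b8}
  b4 → {b6,b7,b8}
  b5 → {b6,b7,b8}
  b6 → {b7}
  b7 → {b8}
  b8 → ∅

φ for r: defs {b0,b1,b2,b5}
  DF⁺ = {b6,b7,b8}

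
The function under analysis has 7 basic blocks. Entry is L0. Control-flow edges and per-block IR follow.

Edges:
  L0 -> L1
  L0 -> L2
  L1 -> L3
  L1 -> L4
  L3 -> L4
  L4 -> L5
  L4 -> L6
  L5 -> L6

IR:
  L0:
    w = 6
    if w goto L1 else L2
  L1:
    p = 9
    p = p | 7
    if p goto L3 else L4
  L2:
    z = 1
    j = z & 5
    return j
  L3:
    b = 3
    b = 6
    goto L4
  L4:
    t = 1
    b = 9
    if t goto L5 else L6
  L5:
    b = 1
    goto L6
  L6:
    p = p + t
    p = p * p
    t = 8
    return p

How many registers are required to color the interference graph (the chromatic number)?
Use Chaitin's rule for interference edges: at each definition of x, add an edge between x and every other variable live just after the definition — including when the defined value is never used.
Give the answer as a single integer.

Answer: 3

Analysis:
def/use:
  L0: {w} / ∅
  L1: {p} / ∅
  L2: {j,z} / ∅
  L3: {b} / ∅
  L4: {b,t} / ∅
  L5: {b} / ∅
  L6: {p,t} / {p,t}

Liveness:
  live L0: ∅→∅
  live L1: ∅→{p}
  live L2: ∅→∅
  live L3: {p}→{p}
  live L4: {p}→{p,t}
  live L5: {p,t}→{p,t}
  live L6: {p,t}→∅

Conflict graph:
  b: {p,t}
  j: ∅
  p: {b,t}
  t: {b,p}
  w: ∅
  z: ∅

Colouring:
  {b,p,t} pairwise interfere (3-clique) ⇒ χ ≥ 3
  assign b→r0 j→r0 p→r1 t→r2 w→r0 z→r0 — no edge inside a register ⇒ χ ≤ 3
  χ = 3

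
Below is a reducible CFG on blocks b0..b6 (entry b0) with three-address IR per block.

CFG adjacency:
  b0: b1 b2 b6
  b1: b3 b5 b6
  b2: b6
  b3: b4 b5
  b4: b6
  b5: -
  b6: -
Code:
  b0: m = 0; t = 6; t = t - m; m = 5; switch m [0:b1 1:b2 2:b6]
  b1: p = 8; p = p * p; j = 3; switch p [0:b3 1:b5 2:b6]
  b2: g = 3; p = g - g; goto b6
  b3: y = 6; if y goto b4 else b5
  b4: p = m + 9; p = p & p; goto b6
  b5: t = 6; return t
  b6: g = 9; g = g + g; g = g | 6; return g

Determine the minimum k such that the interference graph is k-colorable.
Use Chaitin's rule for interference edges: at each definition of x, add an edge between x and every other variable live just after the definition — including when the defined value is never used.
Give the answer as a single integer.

Answer: 3

Working:
Per-block:
  b0: def={m,t} ue=∅
  b1: def={j,p} ue=∅
  b2: def={g,p} ue=∅
  b3: def={y} ue=∅
  b4: def={p} ue={m}
  b5: def={t} ue=∅
  b6: def={g} ue=∅

Liveness:
  b0: in=∅ out={m}
  b1: in={m} out={m}
  b2: in=∅ out=∅
  b3: in={m} out={m}
  b4: in={m} out=∅
  b5: in=∅ out=∅
  b6: in=∅ out=∅

Interference:
  g↔∅
  j↔{m,p}
  m↔{j,p,t,y}
  p↔{j,m}
  t↔{m}
  y↔{m}

Colouring:
  lower bound: {j,m,p} mutually conflict ⇒ χ ≥ 3
  3-colouring: r0={g,m}  r1={j,t,y}  r2={p}
  χ = 3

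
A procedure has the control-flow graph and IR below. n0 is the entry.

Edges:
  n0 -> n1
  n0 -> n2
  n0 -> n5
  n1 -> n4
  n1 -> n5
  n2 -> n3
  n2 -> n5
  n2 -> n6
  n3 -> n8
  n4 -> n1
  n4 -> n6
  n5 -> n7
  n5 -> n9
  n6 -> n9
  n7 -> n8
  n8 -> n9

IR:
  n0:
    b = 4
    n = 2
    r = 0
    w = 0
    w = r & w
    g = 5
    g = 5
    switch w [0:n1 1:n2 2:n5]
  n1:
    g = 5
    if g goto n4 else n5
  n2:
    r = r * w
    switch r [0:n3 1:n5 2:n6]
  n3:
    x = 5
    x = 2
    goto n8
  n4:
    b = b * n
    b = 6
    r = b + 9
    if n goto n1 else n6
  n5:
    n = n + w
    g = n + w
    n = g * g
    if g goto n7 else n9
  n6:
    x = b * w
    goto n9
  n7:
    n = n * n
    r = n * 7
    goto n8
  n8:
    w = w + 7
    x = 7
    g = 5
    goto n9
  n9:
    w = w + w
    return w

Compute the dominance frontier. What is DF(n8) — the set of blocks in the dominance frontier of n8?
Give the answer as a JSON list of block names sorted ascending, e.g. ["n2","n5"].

Answer: ["n9"]

Working:
idom tree: n1←n0 n2←n0 n3←n2 n4←n1 n5←n0 n6←n0 n7←n5 n8←n0 n9←n0
Dom∩ at merges:
  n1: preds {n0,n4}: {n0} ∩ {n0,n1,n4} = {n0}; idom=n0
  n5: preds {n0,n1,n2}: {n0} ∩ {n0,n1} ∩ {n0,n2} = {n0}; idom=n0
  n6: preds {n2,n4}: {n0,n2} ∩ {n0,n1,n4} = {n0}; idom=n0
  n8: preds {n3,n7}: {n0,n2,n3} ∩ {n0,n5,n7} = {n0}; idom=n0
  n9: preds {n5,n6,n8}: {n0,n5} ∩ {n0,n6} ∩ {n0,n8} = {n0}; idom=n0

DF derivation:
  n1←n0: walk · to n0
  n1←n4: walk n4→n1 to n0
  n5←n0: walk · to n0
  n5←n1: walk n1 to n0
  n5←n2: walk n2 to n0
  n6←n2: walk n2 to n0
  n6←n4: walk n4→n1 to n0
  n8←n3: walk n3→n2 to n0
  n8←n7: walk n7→n5 to n0
  n9←n5: walk n5 to n0
  n9←n6: walk n6 to n0
  n9←n8: walk n8 to n0
  DF(n0)=∅
  DF(n1)={n1,n5,n6}
  DF(n2)={n5,n6,n8}
  DF(n3)={n8}
  DF(n4)={n1,n6}
  DF(n5)={n8,n9}
  DF(n6)={n9}
  DF(n7)={n8}
  DF(n8)={n9}
  DF(n9)=∅

DF(n8) = ["n9"]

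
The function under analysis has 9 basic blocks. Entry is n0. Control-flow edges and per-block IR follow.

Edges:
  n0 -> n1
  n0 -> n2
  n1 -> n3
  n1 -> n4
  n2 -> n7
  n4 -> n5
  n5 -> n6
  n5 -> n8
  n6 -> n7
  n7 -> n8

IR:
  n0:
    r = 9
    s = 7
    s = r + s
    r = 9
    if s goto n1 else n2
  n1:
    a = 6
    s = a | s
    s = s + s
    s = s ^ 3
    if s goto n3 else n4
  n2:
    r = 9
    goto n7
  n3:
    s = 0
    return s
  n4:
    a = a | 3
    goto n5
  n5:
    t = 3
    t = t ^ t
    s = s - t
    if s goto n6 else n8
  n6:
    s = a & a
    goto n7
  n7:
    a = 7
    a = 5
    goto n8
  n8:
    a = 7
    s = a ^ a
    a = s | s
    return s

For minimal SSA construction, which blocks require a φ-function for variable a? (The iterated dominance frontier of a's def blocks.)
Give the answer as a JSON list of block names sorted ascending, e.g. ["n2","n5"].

Answer: ["n7", "n8"]

Working:
idom tree: n1←n0 n2←n0 n3←n1 n4←n1 n5←n4 n6←n5 n7←n0 n8←n0
Dom∩ at merges:
  n7: preds {n2,n6}: {n0,n2} ∩ {n0,n1,n4,n5,n6} = {n0}; idom=n0
  n8: preds {n5,n7}: {n0,n1,n4,n5} ∩ {n0,n7} = {n0}; idom=n0

Frontier:
  join n7 pred n2: n2 stop@n0
  join n7 pred n6: n6→n5→n4→n1 stop@n0
  join n8 pred n5: n5→n4→n1 stop@n0
  join n8 pred n7: n7 stop@n0
  n0: DF=∅
  n1: DF={n7,n8}
  n2: DF={n7}
  n3: DF=∅
  n4: DF={n7,n8}
  n5: DF={n7,n8}
  n6: DF={n7}
  n7: DF={n8}
  n8: DF=∅

φ for a: defs {n1,n4,n7,n8}
  DF⁺ = {n7,n8}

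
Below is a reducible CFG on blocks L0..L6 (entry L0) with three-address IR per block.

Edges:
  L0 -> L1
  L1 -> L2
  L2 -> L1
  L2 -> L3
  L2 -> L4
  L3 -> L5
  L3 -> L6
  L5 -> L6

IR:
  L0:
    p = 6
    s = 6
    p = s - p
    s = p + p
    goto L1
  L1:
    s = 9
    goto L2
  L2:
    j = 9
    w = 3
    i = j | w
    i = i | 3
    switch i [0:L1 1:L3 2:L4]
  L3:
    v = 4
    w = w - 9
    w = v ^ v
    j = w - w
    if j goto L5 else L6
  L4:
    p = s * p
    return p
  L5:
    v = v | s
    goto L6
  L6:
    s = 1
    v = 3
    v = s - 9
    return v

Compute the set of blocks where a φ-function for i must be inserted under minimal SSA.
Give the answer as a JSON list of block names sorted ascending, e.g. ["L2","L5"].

Answer: ["L1"]

Analysis:
idom tree: L1←L0 L2←L1 L3←L2 L4←L2 L5←L3 L6←L3
Join-block Dom:
  L1: preds {L0,L2}: {L0} ∩ {L0,L1,L2} = {L0}; idom=L0
  L6: preds {L3,L5}: {L0,L1,L2,L3} ∩ {L0,L1,L2,L3,L5} = {L0,L1,L2,L3}; idom=L3

DF derivation:
  join L1 pred L0: · stop@L0
  join L1 pred L2: L2→L1 stop@L0
  join L6 pred L3: · stop@L3
  join L6 pred L5: L5 stop@L3
  L0 → ∅
  L1 → {L1}
  L2 → {L1}
  L3 → ∅
  L4 → ∅
  L5 → {L6}
  L6 → ∅

φ for i: defs {L2}
  DF⁺ = {L1}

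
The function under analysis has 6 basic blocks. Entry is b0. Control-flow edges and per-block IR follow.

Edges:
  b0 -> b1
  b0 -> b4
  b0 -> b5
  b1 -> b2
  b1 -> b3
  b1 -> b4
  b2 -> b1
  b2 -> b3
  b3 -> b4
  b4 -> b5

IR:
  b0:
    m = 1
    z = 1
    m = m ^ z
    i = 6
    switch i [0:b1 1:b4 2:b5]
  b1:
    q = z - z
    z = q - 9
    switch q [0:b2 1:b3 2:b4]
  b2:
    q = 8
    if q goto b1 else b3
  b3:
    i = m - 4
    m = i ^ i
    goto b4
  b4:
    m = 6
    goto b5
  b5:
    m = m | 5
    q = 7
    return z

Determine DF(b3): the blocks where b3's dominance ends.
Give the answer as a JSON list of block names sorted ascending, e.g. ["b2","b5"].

Answer: ["b4"]

Working:
idom tree: b1←b0 b2←b1 b3←b1 b4←b0 b5←b0
Dom at joins:
  b1: preds {b0,b2}: {b0} ∩ {b0,b1,b2} = {b0}; idom=b0
  b3: preds {b1,b2}: {b0,b1} ∩ {b0,b1,b2} = {b0,b1}; idom=b1
  b4: preds {b0,b1,b3}: {b0} ∩ {b0,b1} ∩ {b0,b1,b3} = {b0}; idom=b0
  b5: preds {b0,b4}: {b0} ∩ {b0,b4} = {b0}; idom=b0

Frontier:
  b1←b0: walk · to b0
  b1←b2: walk b2→b1 to b0
  b3←b1: walk · to b1
  b3←b2: walk b2 to b1
  b4←b0: walk · to b0
  b4←b1: walk b1 to b0
  b4←b3: walk b3→b1 to b0
  b5←b0: walk · to b0
  b5←b4: walk b4 to b0
  DF(b0)=∅
  DF(b1)={b1,b4}
  DF(b2)={b1,b3}
  DF(b3)={b4}
  DF(b4)={b5}
  DF(b5)=∅

DF(b3) = ["b4"]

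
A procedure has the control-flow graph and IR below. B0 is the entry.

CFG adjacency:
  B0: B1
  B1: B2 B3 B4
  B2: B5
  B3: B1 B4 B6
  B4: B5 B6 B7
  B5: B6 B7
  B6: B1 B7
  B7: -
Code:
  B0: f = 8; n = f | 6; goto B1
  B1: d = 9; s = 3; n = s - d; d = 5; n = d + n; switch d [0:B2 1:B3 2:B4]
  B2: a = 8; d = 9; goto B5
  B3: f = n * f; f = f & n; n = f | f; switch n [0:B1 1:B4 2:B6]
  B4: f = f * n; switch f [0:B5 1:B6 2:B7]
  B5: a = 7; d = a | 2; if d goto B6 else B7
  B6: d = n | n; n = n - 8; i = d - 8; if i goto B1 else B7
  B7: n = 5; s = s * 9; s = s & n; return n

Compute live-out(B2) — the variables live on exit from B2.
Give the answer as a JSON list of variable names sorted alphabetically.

Block summaries:
  B0: def={f,n} ue=∅
  B1: def={d,n,s} ue=∅
  B2: def={a,d} ue=∅
  B3: def={f,n} ue={f,n}
  B4: def={f} ue={f,n}
  B5: def={a,d} ue=∅
  B6: def={d,i,n} ue={n}
  B7: def={n,s} ue={s}

Live sets:
  live B0: ∅→{f}
  live B1: {f}→{f,n,s}
  live B2: {f,n,s}→{f,n,s}
  live B3: {f,n,s}→{f,n,s}
  live B4: {f,n,s}→{f,n,s}
  live B5: {f,n,s}→{f,n,s}
  live B6: {f,n,s}→{f,s}
  live B7: {s}→∅

live-out(B2) = ["f", "n", "s"]

Answer: ["f", "n", "s"]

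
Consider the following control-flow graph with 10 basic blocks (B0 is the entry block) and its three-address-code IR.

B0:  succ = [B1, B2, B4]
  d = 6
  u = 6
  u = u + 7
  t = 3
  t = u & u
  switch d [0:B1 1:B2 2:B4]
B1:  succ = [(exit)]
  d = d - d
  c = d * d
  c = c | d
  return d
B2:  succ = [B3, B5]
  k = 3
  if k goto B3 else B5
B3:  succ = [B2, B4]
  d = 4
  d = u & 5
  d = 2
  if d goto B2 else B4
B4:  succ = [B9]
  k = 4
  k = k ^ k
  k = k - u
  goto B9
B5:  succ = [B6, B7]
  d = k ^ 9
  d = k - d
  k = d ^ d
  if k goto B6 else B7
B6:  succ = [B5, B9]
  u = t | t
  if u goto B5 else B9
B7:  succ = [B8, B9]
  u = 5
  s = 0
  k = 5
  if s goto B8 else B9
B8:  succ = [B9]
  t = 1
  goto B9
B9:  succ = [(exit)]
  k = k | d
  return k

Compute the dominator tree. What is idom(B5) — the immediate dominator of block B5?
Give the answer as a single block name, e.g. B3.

idom tree: B1←B0 B2←B0 B3←B2 B4←B0 B5←B2 B6←B5 B7←B5 B8←B7 B9←B0
Dom∩ at merges:
  B2: preds {B0,B3}: {B0} ∩ {B0,B2,B3} = {B0}; idom=B0
  B4: preds {B0,B3}: {B0} ∩ {B0,B2,B3} = {B0}; idom=B0
  B5: preds {B2,B6}: {B0,B2} ∩ {B0,B2,B5,B6} = {B0,B2}; idom=B2
  B9: preds {B4,B6,B7,B8}: {B0,B4} ∩ {B0,B2,B5,B6} ∩ {B0,B2,B5,B7} ∩ {B0,B2,B5,B7,B8} = {B0}; idom=B0

idom(B5) = B2

Answer: B2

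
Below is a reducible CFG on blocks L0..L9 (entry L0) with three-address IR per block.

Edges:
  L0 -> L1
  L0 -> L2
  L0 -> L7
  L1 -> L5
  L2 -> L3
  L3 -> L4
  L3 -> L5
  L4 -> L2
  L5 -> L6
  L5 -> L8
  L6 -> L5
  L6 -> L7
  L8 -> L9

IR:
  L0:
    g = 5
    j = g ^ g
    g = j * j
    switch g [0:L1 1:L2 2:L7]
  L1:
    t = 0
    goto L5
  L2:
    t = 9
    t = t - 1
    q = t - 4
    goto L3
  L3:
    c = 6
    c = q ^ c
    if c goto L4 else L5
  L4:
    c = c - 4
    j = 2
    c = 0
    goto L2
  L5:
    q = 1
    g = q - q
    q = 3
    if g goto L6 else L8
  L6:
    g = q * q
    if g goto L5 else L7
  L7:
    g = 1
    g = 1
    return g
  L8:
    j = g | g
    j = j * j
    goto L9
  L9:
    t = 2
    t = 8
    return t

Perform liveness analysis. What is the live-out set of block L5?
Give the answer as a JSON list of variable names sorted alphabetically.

def/use:
  L0: {g,j} / ∅
  L1: {t} / ∅
  L2: {q,t} / ∅
  L3: {c} / {q}
  L4: {c,j} / {c}
  L5: {g,q} / ∅
  L6: {g} / {q}
  L7: {g} / ∅
  L8: {j} / {g}
  L9: {t} / ∅

Backward fixpoint:
  L0 li=∅ lo=∅
  L1 li=∅ lo=∅
  L2 li=∅ lo={q}
  L3 li={q} lo={c}
  L4 li={c} lo=∅
  L5 li=∅ lo={g,q}
  L6 li={q} lo=∅
  L7 li=∅ lo=∅
  L8 li={g} lo=∅
  L9 li=∅ lo=∅

live-out(L5) = ["g", "q"]

Answer: ["g", "q"]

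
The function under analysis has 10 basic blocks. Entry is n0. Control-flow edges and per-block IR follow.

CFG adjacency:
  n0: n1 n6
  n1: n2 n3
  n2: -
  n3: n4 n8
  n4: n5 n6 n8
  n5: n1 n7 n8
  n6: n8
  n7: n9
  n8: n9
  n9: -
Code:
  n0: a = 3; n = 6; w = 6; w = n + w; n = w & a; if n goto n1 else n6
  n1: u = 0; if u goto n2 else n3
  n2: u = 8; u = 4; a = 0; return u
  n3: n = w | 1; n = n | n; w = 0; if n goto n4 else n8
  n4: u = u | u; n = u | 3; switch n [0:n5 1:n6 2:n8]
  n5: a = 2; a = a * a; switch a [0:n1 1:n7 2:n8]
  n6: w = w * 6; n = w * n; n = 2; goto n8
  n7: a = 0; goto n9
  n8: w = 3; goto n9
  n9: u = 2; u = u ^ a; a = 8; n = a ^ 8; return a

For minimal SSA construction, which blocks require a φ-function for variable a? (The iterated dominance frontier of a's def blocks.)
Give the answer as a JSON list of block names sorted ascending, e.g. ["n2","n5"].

Answer: ["n1", "n6", "n8", "n9"]

Derivation:
idom tree: n1←n0 n2←n1 n3←n1 n4←n3 n5←n4 n6←n0 n7←n5 n8←n0 n9←n0
Join-block Dom:
  n1: preds {n0,n5}: {n0} ∩ {n0,n1,n3,n4,n5} = {n0}; idom=n0
  n6: preds {n0,n4}: {n0} ∩ {n0,n1,n3,n4} = {n0}; idom=n0
  n8: preds {n3,n4,n5,n6}: {n0,n1,n3} ∩ {n0,n1,n3,n4} ∩ {n0,n1,n3,n4,n5} ∩ {n0,n6} = {n0}; idom=n0
  n9: preds {n7,n8}: {n0,n1,n3,n4,n5,n7} ∩ {n0,n8} = {n0}; idom=n0

Frontier:
  join n1 pred n0: · stop@n0
  join n1 pred n5: n5→n4→n3→n1 stop@n0
  join n6 pred n0: · stop@n0
  join n6 pred n4: n4→n3→n1 stop@n0
  join n8 pred n3: n3→n1 stop@n0
  join n8 pred n4: n4→n3→n1 stop@n0
  join n8 pred n5: n5→n4→n3→n1 stop@n0
  join n8 pred n6: n6 stop@n0
  join n9 pred n7: n7→n5→n4→n3→n1 stop@n0
  join n9 pred n8: n8 stop@n0
  n0: DF=∅
  n1: DF={n1,n6,n8,n9}
  n2: DF=∅
  n3: DF={n1,n6,n8,n9}
  n4: DF={n1,n6,n8,n9}
  n5: DF={n1,n8,n9}
  n6: DF={n8}
  n7: DF={n9}
  n8: DF={n9}
  n9: DF=∅

φ for a: defs {n0,n2,n5,n7,n9}
  DF⁺ = {n1,n6,n8,n9}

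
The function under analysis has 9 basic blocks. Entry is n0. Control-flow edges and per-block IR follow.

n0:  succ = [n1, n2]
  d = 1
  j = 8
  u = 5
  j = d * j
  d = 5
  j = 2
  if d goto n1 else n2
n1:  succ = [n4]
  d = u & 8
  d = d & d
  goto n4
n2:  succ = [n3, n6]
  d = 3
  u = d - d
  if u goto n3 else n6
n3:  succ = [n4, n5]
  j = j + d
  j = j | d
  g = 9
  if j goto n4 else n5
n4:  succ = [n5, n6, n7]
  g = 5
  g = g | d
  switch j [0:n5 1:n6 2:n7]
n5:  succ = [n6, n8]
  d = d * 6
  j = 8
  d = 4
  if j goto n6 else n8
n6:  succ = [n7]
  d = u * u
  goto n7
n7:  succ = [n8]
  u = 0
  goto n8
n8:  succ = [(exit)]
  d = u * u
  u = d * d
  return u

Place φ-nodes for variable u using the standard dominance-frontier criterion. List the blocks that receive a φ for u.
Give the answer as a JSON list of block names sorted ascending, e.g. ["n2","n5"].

Answer: ["n4", "n5", "n6", "n7", "n8"]

Analysis:
idom tree: n1←n0 n2←n0 n3←n2 n4←n0 n5←n0 n6←n0 n7←n0 n8←n0
Dom at joins:
  n4: preds {n1,n3}: {n0,n1} ∩ {n0,n2,n3} = {n0}; idom=n0
  n5: preds {n3,n4}: {n0,n2,n3} ∩ {n0,n4} = {n0}; idom=n0
  n6: preds {n2,n4,n5}: {n0,n2} ∩ {n0,n4} ∩ {n0,n5} = {n0}; idom=n0
  n7: preds {n4,n6}: {n0,n4} ∩ {n0,n6} = {n0}; idom=n0
  n8: preds {n5,n7}: {n0,n5} ∩ {n0,n7} = {n0}; idom=n0

Frontier:
  n4←n1: walk n1 to n0
  n4←n3: walk n3→n2 to n0
  n5←n3: walk n3→n2 to n0
  n5←n4: walk n4 to n0
  n6←n2: walk n2 to n0
  n6←n4: walk n4 to n0
  n6←n5: walk n5 to n0
  n7←n4: walk n4 to n0
  n7←n6: walk n6 to n0
  n8←n5: walk n5 to n0
  n8←n7: walk n7 to n0
  n0: DF=∅
  n1: DF={n4}
  n2: DF={n4,n5,n6}
  n3: DF={n4,n5}
  n4: DF={n5,n6,n7}
  n5: DF={n6,n8}
  n6: DF={n7}
  n7: DF={n8}
  n8: DF=∅

φ for u: defs {n0,n2,n7,n8}
  DF⁺ = {n4,n5,n6,n7,n8}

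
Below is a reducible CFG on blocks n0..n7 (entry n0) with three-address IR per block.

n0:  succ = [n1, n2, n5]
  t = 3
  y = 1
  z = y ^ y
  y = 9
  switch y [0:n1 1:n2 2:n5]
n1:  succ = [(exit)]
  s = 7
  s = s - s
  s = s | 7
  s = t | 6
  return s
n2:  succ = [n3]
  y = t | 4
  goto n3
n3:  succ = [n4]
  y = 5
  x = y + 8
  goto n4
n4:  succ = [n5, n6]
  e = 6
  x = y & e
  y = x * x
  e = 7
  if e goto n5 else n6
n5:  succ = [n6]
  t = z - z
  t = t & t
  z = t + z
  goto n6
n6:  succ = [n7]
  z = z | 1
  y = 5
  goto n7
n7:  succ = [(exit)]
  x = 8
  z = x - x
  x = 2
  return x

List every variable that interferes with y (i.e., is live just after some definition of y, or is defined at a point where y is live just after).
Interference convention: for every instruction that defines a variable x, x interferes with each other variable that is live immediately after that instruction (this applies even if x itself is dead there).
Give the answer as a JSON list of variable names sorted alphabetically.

Answer: ["e", "t", "x", "z"]

Analysis:
def/use:
  n0 def {t,y,z} use ∅
  n1 def {s} use {t}
  n2 def {y} use {t}
  n3 def {x,y} use ∅
  n4 def {e,x,y} use {y}
  n5 def {t,z} use {z}
  n6 def {y,z} use {z}
  n7 def {x,z} use ∅

Backward fixpoint:
  n0 li=∅ lo={t,z}
  n1 li={t} lo=∅
  n2 li={t,z} lo={z}
  n3 li={z} lo={y,z}
  n4 li={y,z} lo={z}
  n5 li={z} lo={z}
  n6 li={z} lo=∅
  n7 li=∅ lo=∅

Interference:
  e — {y,z}
  s — {t}
  t — {s,y,z}
  x — {y,z}
  y — {e,t,x,z}
  z — {e,t,x,y}

N(y) = ["e", "t", "x", "z"]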